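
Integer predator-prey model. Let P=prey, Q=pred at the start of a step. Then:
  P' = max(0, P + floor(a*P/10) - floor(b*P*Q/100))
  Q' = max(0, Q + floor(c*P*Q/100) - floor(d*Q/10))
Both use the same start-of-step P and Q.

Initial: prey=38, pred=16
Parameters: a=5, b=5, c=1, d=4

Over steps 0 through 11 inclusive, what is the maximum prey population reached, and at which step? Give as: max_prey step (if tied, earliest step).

Step 1: prey: 38+19-30=27; pred: 16+6-6=16
Step 2: prey: 27+13-21=19; pred: 16+4-6=14
Step 3: prey: 19+9-13=15; pred: 14+2-5=11
Step 4: prey: 15+7-8=14; pred: 11+1-4=8
Step 5: prey: 14+7-5=16; pred: 8+1-3=6
Step 6: prey: 16+8-4=20; pred: 6+0-2=4
Step 7: prey: 20+10-4=26; pred: 4+0-1=3
Step 8: prey: 26+13-3=36; pred: 3+0-1=2
Step 9: prey: 36+18-3=51; pred: 2+0-0=2
Step 10: prey: 51+25-5=71; pred: 2+1-0=3
Step 11: prey: 71+35-10=96; pred: 3+2-1=4
Max prey = 96 at step 11

Answer: 96 11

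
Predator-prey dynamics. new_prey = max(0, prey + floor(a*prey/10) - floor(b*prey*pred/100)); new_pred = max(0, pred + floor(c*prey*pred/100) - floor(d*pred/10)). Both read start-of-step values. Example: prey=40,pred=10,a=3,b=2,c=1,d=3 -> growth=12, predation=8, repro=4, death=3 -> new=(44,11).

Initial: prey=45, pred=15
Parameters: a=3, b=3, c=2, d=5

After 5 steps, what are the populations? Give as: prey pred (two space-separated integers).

Step 1: prey: 45+13-20=38; pred: 15+13-7=21
Step 2: prey: 38+11-23=26; pred: 21+15-10=26
Step 3: prey: 26+7-20=13; pred: 26+13-13=26
Step 4: prey: 13+3-10=6; pred: 26+6-13=19
Step 5: prey: 6+1-3=4; pred: 19+2-9=12

Answer: 4 12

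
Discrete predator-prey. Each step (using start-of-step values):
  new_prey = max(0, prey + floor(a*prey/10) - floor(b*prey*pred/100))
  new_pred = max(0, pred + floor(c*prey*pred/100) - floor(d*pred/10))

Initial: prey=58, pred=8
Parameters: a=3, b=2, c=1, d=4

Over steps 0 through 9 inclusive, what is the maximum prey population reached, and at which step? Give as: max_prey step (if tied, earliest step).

Step 1: prey: 58+17-9=66; pred: 8+4-3=9
Step 2: prey: 66+19-11=74; pred: 9+5-3=11
Step 3: prey: 74+22-16=80; pred: 11+8-4=15
Step 4: prey: 80+24-24=80; pred: 15+12-6=21
Step 5: prey: 80+24-33=71; pred: 21+16-8=29
Step 6: prey: 71+21-41=51; pred: 29+20-11=38
Step 7: prey: 51+15-38=28; pred: 38+19-15=42
Step 8: prey: 28+8-23=13; pred: 42+11-16=37
Step 9: prey: 13+3-9=7; pred: 37+4-14=27
Max prey = 80 at step 3

Answer: 80 3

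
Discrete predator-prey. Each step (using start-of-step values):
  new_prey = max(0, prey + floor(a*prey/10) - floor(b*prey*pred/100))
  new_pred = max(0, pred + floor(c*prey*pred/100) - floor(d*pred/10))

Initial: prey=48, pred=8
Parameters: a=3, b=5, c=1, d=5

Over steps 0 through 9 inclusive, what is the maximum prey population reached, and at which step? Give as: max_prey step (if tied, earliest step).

Step 1: prey: 48+14-19=43; pred: 8+3-4=7
Step 2: prey: 43+12-15=40; pred: 7+3-3=7
Step 3: prey: 40+12-14=38; pred: 7+2-3=6
Step 4: prey: 38+11-11=38; pred: 6+2-3=5
Step 5: prey: 38+11-9=40; pred: 5+1-2=4
Step 6: prey: 40+12-8=44; pred: 4+1-2=3
Step 7: prey: 44+13-6=51; pred: 3+1-1=3
Step 8: prey: 51+15-7=59; pred: 3+1-1=3
Step 9: prey: 59+17-8=68; pred: 3+1-1=3
Max prey = 68 at step 9

Answer: 68 9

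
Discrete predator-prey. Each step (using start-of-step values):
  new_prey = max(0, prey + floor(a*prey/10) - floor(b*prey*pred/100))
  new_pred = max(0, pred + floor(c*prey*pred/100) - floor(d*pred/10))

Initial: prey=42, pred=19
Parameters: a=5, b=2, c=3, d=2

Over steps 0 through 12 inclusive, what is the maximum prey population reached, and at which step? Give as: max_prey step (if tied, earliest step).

Answer: 48 1

Derivation:
Step 1: prey: 42+21-15=48; pred: 19+23-3=39
Step 2: prey: 48+24-37=35; pred: 39+56-7=88
Step 3: prey: 35+17-61=0; pred: 88+92-17=163
Step 4: prey: 0+0-0=0; pred: 163+0-32=131
Step 5: prey: 0+0-0=0; pred: 131+0-26=105
Step 6: prey: 0+0-0=0; pred: 105+0-21=84
Step 7: prey: 0+0-0=0; pred: 84+0-16=68
Step 8: prey: 0+0-0=0; pred: 68+0-13=55
Step 9: prey: 0+0-0=0; pred: 55+0-11=44
Step 10: prey: 0+0-0=0; pred: 44+0-8=36
Step 11: prey: 0+0-0=0; pred: 36+0-7=29
Step 12: prey: 0+0-0=0; pred: 29+0-5=24
Max prey = 48 at step 1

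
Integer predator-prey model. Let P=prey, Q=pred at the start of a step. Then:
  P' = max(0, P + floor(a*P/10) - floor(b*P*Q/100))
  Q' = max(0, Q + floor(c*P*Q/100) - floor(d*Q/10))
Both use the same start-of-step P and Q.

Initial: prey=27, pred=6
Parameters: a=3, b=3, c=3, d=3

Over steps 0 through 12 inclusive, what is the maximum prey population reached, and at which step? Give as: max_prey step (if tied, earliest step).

Answer: 32 2

Derivation:
Step 1: prey: 27+8-4=31; pred: 6+4-1=9
Step 2: prey: 31+9-8=32; pred: 9+8-2=15
Step 3: prey: 32+9-14=27; pred: 15+14-4=25
Step 4: prey: 27+8-20=15; pred: 25+20-7=38
Step 5: prey: 15+4-17=2; pred: 38+17-11=44
Step 6: prey: 2+0-2=0; pred: 44+2-13=33
Step 7: prey: 0+0-0=0; pred: 33+0-9=24
Step 8: prey: 0+0-0=0; pred: 24+0-7=17
Step 9: prey: 0+0-0=0; pred: 17+0-5=12
Step 10: prey: 0+0-0=0; pred: 12+0-3=9
Step 11: prey: 0+0-0=0; pred: 9+0-2=7
Step 12: prey: 0+0-0=0; pred: 7+0-2=5
Max prey = 32 at step 2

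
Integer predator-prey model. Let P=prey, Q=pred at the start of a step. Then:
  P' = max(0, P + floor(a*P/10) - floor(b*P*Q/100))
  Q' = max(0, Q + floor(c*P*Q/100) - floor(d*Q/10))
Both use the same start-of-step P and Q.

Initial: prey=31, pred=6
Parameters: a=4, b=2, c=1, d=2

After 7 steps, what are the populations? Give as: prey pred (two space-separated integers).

Answer: 62 61

Derivation:
Step 1: prey: 31+12-3=40; pred: 6+1-1=6
Step 2: prey: 40+16-4=52; pred: 6+2-1=7
Step 3: prey: 52+20-7=65; pred: 7+3-1=9
Step 4: prey: 65+26-11=80; pred: 9+5-1=13
Step 5: prey: 80+32-20=92; pred: 13+10-2=21
Step 6: prey: 92+36-38=90; pred: 21+19-4=36
Step 7: prey: 90+36-64=62; pred: 36+32-7=61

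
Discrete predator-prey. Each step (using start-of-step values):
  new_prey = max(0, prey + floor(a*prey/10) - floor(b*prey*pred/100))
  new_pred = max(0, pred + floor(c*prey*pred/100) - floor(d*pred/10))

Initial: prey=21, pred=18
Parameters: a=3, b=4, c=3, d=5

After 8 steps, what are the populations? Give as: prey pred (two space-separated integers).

Answer: 2 1

Derivation:
Step 1: prey: 21+6-15=12; pred: 18+11-9=20
Step 2: prey: 12+3-9=6; pred: 20+7-10=17
Step 3: prey: 6+1-4=3; pred: 17+3-8=12
Step 4: prey: 3+0-1=2; pred: 12+1-6=7
Step 5: prey: 2+0-0=2; pred: 7+0-3=4
Step 6: prey: 2+0-0=2; pred: 4+0-2=2
Step 7: prey: 2+0-0=2; pred: 2+0-1=1
Step 8: prey: 2+0-0=2; pred: 1+0-0=1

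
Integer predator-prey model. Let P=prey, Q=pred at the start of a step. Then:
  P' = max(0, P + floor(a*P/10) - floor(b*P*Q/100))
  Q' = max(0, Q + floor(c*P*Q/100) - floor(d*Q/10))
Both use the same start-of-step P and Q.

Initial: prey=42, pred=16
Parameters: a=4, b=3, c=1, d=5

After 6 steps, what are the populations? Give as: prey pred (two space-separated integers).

Step 1: prey: 42+16-20=38; pred: 16+6-8=14
Step 2: prey: 38+15-15=38; pred: 14+5-7=12
Step 3: prey: 38+15-13=40; pred: 12+4-6=10
Step 4: prey: 40+16-12=44; pred: 10+4-5=9
Step 5: prey: 44+17-11=50; pred: 9+3-4=8
Step 6: prey: 50+20-12=58; pred: 8+4-4=8

Answer: 58 8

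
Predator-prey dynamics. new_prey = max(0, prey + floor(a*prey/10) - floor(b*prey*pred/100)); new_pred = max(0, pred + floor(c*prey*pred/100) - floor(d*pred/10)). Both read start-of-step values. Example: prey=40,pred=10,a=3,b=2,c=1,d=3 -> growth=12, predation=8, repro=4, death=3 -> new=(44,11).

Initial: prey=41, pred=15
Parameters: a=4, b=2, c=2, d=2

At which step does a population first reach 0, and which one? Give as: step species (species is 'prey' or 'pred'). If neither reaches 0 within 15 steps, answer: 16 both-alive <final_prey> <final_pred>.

Step 1: prey: 41+16-12=45; pred: 15+12-3=24
Step 2: prey: 45+18-21=42; pred: 24+21-4=41
Step 3: prey: 42+16-34=24; pred: 41+34-8=67
Step 4: prey: 24+9-32=1; pred: 67+32-13=86
Step 5: prey: 1+0-1=0; pred: 86+1-17=70
First extinction: prey at step 5

Answer: 5 prey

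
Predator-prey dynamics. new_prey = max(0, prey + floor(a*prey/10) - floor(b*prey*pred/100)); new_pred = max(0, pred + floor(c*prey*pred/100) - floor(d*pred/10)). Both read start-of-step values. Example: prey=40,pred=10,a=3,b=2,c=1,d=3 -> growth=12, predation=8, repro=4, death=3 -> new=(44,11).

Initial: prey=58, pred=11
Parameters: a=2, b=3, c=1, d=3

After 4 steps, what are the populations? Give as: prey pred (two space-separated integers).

Answer: 18 17

Derivation:
Step 1: prey: 58+11-19=50; pred: 11+6-3=14
Step 2: prey: 50+10-21=39; pred: 14+7-4=17
Step 3: prey: 39+7-19=27; pred: 17+6-5=18
Step 4: prey: 27+5-14=18; pred: 18+4-5=17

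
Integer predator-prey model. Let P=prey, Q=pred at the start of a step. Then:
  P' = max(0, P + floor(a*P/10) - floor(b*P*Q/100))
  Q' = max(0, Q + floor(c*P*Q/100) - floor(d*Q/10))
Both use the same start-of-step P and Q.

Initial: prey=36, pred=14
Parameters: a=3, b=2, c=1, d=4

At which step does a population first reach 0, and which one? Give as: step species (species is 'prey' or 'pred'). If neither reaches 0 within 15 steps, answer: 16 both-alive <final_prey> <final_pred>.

Step 1: prey: 36+10-10=36; pred: 14+5-5=14
Steps 2-15: state stable at prey=36, pred=14 (no change)
No extinction within 15 steps

Answer: 16 both-alive 36 14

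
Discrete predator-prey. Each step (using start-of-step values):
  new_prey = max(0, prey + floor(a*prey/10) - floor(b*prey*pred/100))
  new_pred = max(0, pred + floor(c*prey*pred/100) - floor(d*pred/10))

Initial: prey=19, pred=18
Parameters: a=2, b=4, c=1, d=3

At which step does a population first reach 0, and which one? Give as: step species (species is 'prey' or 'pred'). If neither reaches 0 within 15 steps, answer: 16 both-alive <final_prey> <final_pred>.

Step 1: prey: 19+3-13=9; pred: 18+3-5=16
Step 2: prey: 9+1-5=5; pred: 16+1-4=13
Step 3: prey: 5+1-2=4; pred: 13+0-3=10
Step 4: prey: 4+0-1=3; pred: 10+0-3=7
Step 5: prey: 3+0-0=3; pred: 7+0-2=5
Step 6: prey: 3+0-0=3; pred: 5+0-1=4
Step 7: prey: 3+0-0=3; pred: 4+0-1=3
Step 8: prey: 3+0-0=3; pred: 3+0-0=3
Steps 9-15: state stable at prey=3, pred=3 (no change)
No extinction within 15 steps

Answer: 16 both-alive 3 3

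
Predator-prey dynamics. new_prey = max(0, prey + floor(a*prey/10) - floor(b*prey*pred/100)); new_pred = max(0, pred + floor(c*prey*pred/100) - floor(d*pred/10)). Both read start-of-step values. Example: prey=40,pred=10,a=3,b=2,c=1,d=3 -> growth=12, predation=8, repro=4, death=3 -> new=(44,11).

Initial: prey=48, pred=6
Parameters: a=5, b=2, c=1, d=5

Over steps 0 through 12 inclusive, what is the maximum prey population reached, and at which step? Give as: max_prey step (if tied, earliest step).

Answer: 213 5

Derivation:
Step 1: prey: 48+24-5=67; pred: 6+2-3=5
Step 2: prey: 67+33-6=94; pred: 5+3-2=6
Step 3: prey: 94+47-11=130; pred: 6+5-3=8
Step 4: prey: 130+65-20=175; pred: 8+10-4=14
Step 5: prey: 175+87-49=213; pred: 14+24-7=31
Step 6: prey: 213+106-132=187; pred: 31+66-15=82
Step 7: prey: 187+93-306=0; pred: 82+153-41=194
Step 8: prey: 0+0-0=0; pred: 194+0-97=97
Step 9: prey: 0+0-0=0; pred: 97+0-48=49
Step 10: prey: 0+0-0=0; pred: 49+0-24=25
Step 11: prey: 0+0-0=0; pred: 25+0-12=13
Step 12: prey: 0+0-0=0; pred: 13+0-6=7
Max prey = 213 at step 5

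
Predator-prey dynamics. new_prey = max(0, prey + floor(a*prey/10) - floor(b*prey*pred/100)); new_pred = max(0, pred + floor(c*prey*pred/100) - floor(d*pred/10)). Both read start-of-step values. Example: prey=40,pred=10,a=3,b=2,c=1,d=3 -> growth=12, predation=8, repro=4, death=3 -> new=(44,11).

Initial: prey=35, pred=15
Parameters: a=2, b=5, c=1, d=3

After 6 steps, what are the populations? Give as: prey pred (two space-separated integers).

Answer: 2 4

Derivation:
Step 1: prey: 35+7-26=16; pred: 15+5-4=16
Step 2: prey: 16+3-12=7; pred: 16+2-4=14
Step 3: prey: 7+1-4=4; pred: 14+0-4=10
Step 4: prey: 4+0-2=2; pred: 10+0-3=7
Step 5: prey: 2+0-0=2; pred: 7+0-2=5
Step 6: prey: 2+0-0=2; pred: 5+0-1=4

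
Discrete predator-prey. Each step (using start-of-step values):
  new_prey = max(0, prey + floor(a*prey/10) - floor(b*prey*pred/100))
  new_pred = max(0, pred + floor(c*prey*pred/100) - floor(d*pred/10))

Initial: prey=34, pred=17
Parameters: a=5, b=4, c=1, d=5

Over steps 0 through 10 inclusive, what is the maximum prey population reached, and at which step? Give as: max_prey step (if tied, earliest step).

Step 1: prey: 34+17-23=28; pred: 17+5-8=14
Step 2: prey: 28+14-15=27; pred: 14+3-7=10
Step 3: prey: 27+13-10=30; pred: 10+2-5=7
Step 4: prey: 30+15-8=37; pred: 7+2-3=6
Step 5: prey: 37+18-8=47; pred: 6+2-3=5
Step 6: prey: 47+23-9=61; pred: 5+2-2=5
Step 7: prey: 61+30-12=79; pred: 5+3-2=6
Step 8: prey: 79+39-18=100; pred: 6+4-3=7
Step 9: prey: 100+50-28=122; pred: 7+7-3=11
Step 10: prey: 122+61-53=130; pred: 11+13-5=19
Max prey = 130 at step 10

Answer: 130 10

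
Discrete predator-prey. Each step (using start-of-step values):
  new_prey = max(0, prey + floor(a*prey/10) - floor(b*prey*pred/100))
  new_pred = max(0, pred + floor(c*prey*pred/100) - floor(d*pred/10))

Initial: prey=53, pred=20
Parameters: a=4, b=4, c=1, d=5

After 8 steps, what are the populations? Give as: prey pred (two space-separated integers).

Step 1: prey: 53+21-42=32; pred: 20+10-10=20
Step 2: prey: 32+12-25=19; pred: 20+6-10=16
Step 3: prey: 19+7-12=14; pred: 16+3-8=11
Step 4: prey: 14+5-6=13; pred: 11+1-5=7
Step 5: prey: 13+5-3=15; pred: 7+0-3=4
Step 6: prey: 15+6-2=19; pred: 4+0-2=2
Step 7: prey: 19+7-1=25; pred: 2+0-1=1
Step 8: prey: 25+10-1=34; pred: 1+0-0=1

Answer: 34 1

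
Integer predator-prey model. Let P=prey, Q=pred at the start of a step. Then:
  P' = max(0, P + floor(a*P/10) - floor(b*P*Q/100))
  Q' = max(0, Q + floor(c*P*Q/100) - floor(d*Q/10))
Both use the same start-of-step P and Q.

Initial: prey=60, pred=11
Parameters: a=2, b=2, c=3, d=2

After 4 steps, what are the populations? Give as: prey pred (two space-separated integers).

Step 1: prey: 60+12-13=59; pred: 11+19-2=28
Step 2: prey: 59+11-33=37; pred: 28+49-5=72
Step 3: prey: 37+7-53=0; pred: 72+79-14=137
Step 4: prey: 0+0-0=0; pred: 137+0-27=110

Answer: 0 110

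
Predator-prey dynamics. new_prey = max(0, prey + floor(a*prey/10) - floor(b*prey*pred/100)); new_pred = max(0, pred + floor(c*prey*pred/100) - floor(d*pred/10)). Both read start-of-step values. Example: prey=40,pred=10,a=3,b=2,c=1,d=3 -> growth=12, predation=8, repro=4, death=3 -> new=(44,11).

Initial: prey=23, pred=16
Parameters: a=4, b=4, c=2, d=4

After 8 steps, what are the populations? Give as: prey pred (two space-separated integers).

Answer: 12 5

Derivation:
Step 1: prey: 23+9-14=18; pred: 16+7-6=17
Step 2: prey: 18+7-12=13; pred: 17+6-6=17
Step 3: prey: 13+5-8=10; pred: 17+4-6=15
Step 4: prey: 10+4-6=8; pred: 15+3-6=12
Step 5: prey: 8+3-3=8; pred: 12+1-4=9
Step 6: prey: 8+3-2=9; pred: 9+1-3=7
Step 7: prey: 9+3-2=10; pred: 7+1-2=6
Step 8: prey: 10+4-2=12; pred: 6+1-2=5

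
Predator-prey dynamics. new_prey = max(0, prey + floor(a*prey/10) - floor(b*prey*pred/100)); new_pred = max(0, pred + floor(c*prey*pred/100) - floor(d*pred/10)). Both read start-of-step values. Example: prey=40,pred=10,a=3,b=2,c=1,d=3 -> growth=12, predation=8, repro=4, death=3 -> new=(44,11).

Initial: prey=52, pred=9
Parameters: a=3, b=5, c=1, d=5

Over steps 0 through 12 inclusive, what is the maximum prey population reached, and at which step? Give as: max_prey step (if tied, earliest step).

Answer: 82 12

Derivation:
Step 1: prey: 52+15-23=44; pred: 9+4-4=9
Step 2: prey: 44+13-19=38; pred: 9+3-4=8
Step 3: prey: 38+11-15=34; pred: 8+3-4=7
Step 4: prey: 34+10-11=33; pred: 7+2-3=6
Step 5: prey: 33+9-9=33; pred: 6+1-3=4
Step 6: prey: 33+9-6=36; pred: 4+1-2=3
Step 7: prey: 36+10-5=41; pred: 3+1-1=3
Step 8: prey: 41+12-6=47; pred: 3+1-1=3
Step 9: prey: 47+14-7=54; pred: 3+1-1=3
Step 10: prey: 54+16-8=62; pred: 3+1-1=3
Step 11: prey: 62+18-9=71; pred: 3+1-1=3
Step 12: prey: 71+21-10=82; pred: 3+2-1=4
Max prey = 82 at step 12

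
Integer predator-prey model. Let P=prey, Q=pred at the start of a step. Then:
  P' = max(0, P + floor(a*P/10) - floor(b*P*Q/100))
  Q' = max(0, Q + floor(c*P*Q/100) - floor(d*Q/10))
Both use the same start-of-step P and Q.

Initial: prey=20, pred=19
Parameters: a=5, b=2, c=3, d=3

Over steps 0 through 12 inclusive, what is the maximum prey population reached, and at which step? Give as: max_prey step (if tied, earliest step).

Answer: 23 1

Derivation:
Step 1: prey: 20+10-7=23; pred: 19+11-5=25
Step 2: prey: 23+11-11=23; pred: 25+17-7=35
Step 3: prey: 23+11-16=18; pred: 35+24-10=49
Step 4: prey: 18+9-17=10; pred: 49+26-14=61
Step 5: prey: 10+5-12=3; pred: 61+18-18=61
Step 6: prey: 3+1-3=1; pred: 61+5-18=48
Step 7: prey: 1+0-0=1; pred: 48+1-14=35
Step 8: prey: 1+0-0=1; pred: 35+1-10=26
Step 9: prey: 1+0-0=1; pred: 26+0-7=19
Step 10: prey: 1+0-0=1; pred: 19+0-5=14
Step 11: prey: 1+0-0=1; pred: 14+0-4=10
Step 12: prey: 1+0-0=1; pred: 10+0-3=7
Max prey = 23 at step 1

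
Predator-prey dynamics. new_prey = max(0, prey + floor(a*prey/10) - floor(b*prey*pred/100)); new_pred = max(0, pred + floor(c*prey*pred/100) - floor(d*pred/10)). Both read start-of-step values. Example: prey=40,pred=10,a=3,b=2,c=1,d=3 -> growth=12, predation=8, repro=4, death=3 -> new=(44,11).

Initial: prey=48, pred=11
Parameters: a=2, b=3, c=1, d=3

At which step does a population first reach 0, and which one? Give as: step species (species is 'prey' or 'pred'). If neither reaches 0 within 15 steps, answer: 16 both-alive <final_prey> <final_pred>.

Answer: 16 both-alive 14 3

Derivation:
Step 1: prey: 48+9-15=42; pred: 11+5-3=13
Step 2: prey: 42+8-16=34; pred: 13+5-3=15
Step 3: prey: 34+6-15=25; pred: 15+5-4=16
Step 4: prey: 25+5-12=18; pred: 16+4-4=16
Step 5: prey: 18+3-8=13; pred: 16+2-4=14
Step 6: prey: 13+2-5=10; pred: 14+1-4=11
Step 7: prey: 10+2-3=9; pred: 11+1-3=9
Step 8: prey: 9+1-2=8; pred: 9+0-2=7
Step 9: prey: 8+1-1=8; pred: 7+0-2=5
Step 10: prey: 8+1-1=8; pred: 5+0-1=4
Step 11: prey: 8+1-0=9; pred: 4+0-1=3
Step 12: prey: 9+1-0=10; pred: 3+0-0=3
Step 13: prey: 10+2-0=12; pred: 3+0-0=3
Step 14: prey: 12+2-1=13; pred: 3+0-0=3
Step 15: prey: 13+2-1=14; pred: 3+0-0=3
No extinction within 15 steps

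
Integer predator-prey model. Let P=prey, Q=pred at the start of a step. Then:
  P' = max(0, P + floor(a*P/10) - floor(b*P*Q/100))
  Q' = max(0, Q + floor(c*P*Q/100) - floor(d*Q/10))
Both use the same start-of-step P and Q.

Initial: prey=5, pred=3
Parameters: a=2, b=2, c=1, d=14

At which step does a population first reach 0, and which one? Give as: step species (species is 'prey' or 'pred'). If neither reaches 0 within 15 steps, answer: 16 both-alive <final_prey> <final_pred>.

Answer: 1 pred

Derivation:
Step 1: prey: 5+1-0=6; pred: 3+0-4=0
First extinction: pred at step 1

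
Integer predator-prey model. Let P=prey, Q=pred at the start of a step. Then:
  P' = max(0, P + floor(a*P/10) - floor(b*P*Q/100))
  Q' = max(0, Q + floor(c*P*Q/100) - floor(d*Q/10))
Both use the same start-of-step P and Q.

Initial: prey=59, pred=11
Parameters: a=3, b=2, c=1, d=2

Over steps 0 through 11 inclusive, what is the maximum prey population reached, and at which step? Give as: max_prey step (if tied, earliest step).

Step 1: prey: 59+17-12=64; pred: 11+6-2=15
Step 2: prey: 64+19-19=64; pred: 15+9-3=21
Step 3: prey: 64+19-26=57; pred: 21+13-4=30
Step 4: prey: 57+17-34=40; pred: 30+17-6=41
Step 5: prey: 40+12-32=20; pred: 41+16-8=49
Step 6: prey: 20+6-19=7; pred: 49+9-9=49
Step 7: prey: 7+2-6=3; pred: 49+3-9=43
Step 8: prey: 3+0-2=1; pred: 43+1-8=36
Step 9: prey: 1+0-0=1; pred: 36+0-7=29
Step 10: prey: 1+0-0=1; pred: 29+0-5=24
Step 11: prey: 1+0-0=1; pred: 24+0-4=20
Max prey = 64 at step 1

Answer: 64 1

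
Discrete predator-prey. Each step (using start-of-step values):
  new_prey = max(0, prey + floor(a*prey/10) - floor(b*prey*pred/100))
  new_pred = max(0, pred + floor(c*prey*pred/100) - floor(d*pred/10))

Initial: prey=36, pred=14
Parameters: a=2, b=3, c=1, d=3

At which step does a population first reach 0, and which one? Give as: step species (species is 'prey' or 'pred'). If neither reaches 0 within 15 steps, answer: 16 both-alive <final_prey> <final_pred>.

Step 1: prey: 36+7-15=28; pred: 14+5-4=15
Step 2: prey: 28+5-12=21; pred: 15+4-4=15
Step 3: prey: 21+4-9=16; pred: 15+3-4=14
Step 4: prey: 16+3-6=13; pred: 14+2-4=12
Step 5: prey: 13+2-4=11; pred: 12+1-3=10
Step 6: prey: 11+2-3=10; pred: 10+1-3=8
Step 7: prey: 10+2-2=10; pred: 8+0-2=6
Step 8: prey: 10+2-1=11; pred: 6+0-1=5
Step 9: prey: 11+2-1=12; pred: 5+0-1=4
Step 10: prey: 12+2-1=13; pred: 4+0-1=3
Step 11: prey: 13+2-1=14; pred: 3+0-0=3
Step 12: prey: 14+2-1=15; pred: 3+0-0=3
Step 13: prey: 15+3-1=17; pred: 3+0-0=3
Step 14: prey: 17+3-1=19; pred: 3+0-0=3
Step 15: prey: 19+3-1=21; pred: 3+0-0=3
No extinction within 15 steps

Answer: 16 both-alive 21 3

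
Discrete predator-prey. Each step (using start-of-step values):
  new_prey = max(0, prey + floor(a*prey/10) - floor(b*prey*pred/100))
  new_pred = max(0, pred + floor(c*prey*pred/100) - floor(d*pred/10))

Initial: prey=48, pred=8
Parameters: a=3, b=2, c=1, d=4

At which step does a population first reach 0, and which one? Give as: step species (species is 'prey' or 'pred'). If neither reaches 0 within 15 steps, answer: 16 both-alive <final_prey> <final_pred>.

Answer: 16 both-alive 11 3

Derivation:
Step 1: prey: 48+14-7=55; pred: 8+3-3=8
Step 2: prey: 55+16-8=63; pred: 8+4-3=9
Step 3: prey: 63+18-11=70; pred: 9+5-3=11
Step 4: prey: 70+21-15=76; pred: 11+7-4=14
Step 5: prey: 76+22-21=77; pred: 14+10-5=19
Step 6: prey: 77+23-29=71; pred: 19+14-7=26
Step 7: prey: 71+21-36=56; pred: 26+18-10=34
Step 8: prey: 56+16-38=34; pred: 34+19-13=40
Step 9: prey: 34+10-27=17; pred: 40+13-16=37
Step 10: prey: 17+5-12=10; pred: 37+6-14=29
Step 11: prey: 10+3-5=8; pred: 29+2-11=20
Step 12: prey: 8+2-3=7; pred: 20+1-8=13
Step 13: prey: 7+2-1=8; pred: 13+0-5=8
Step 14: prey: 8+2-1=9; pred: 8+0-3=5
Step 15: prey: 9+2-0=11; pred: 5+0-2=3
No extinction within 15 steps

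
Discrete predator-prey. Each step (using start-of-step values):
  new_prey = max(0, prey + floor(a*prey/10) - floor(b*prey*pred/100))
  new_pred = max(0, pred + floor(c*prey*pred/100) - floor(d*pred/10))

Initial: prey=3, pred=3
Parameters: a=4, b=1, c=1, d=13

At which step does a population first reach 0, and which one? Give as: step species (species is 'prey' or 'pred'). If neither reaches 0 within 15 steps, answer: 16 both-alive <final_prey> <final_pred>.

Step 1: prey: 3+1-0=4; pred: 3+0-3=0
First extinction: pred at step 1

Answer: 1 pred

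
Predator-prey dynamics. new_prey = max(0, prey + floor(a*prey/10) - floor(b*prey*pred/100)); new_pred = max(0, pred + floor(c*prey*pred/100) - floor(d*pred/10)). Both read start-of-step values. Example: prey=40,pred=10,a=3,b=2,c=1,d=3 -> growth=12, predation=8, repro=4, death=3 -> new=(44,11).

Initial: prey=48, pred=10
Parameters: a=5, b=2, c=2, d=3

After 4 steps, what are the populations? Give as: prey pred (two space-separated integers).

Step 1: prey: 48+24-9=63; pred: 10+9-3=16
Step 2: prey: 63+31-20=74; pred: 16+20-4=32
Step 3: prey: 74+37-47=64; pred: 32+47-9=70
Step 4: prey: 64+32-89=7; pred: 70+89-21=138

Answer: 7 138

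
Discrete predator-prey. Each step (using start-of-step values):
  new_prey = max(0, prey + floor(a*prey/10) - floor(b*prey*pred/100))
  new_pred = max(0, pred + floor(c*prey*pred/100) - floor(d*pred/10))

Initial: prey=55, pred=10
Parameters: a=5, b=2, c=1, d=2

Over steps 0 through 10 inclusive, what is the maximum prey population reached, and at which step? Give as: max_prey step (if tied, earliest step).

Answer: 97 3

Derivation:
Step 1: prey: 55+27-11=71; pred: 10+5-2=13
Step 2: prey: 71+35-18=88; pred: 13+9-2=20
Step 3: prey: 88+44-35=97; pred: 20+17-4=33
Step 4: prey: 97+48-64=81; pred: 33+32-6=59
Step 5: prey: 81+40-95=26; pred: 59+47-11=95
Step 6: prey: 26+13-49=0; pred: 95+24-19=100
Step 7: prey: 0+0-0=0; pred: 100+0-20=80
Step 8: prey: 0+0-0=0; pred: 80+0-16=64
Step 9: prey: 0+0-0=0; pred: 64+0-12=52
Step 10: prey: 0+0-0=0; pred: 52+0-10=42
Max prey = 97 at step 3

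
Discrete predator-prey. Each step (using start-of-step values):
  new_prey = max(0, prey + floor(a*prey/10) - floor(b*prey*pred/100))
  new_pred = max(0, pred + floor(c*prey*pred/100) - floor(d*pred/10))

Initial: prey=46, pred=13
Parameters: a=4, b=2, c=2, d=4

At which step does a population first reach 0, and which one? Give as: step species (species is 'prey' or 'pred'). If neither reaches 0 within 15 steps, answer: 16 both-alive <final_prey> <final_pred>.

Answer: 5 prey

Derivation:
Step 1: prey: 46+18-11=53; pred: 13+11-5=19
Step 2: prey: 53+21-20=54; pred: 19+20-7=32
Step 3: prey: 54+21-34=41; pred: 32+34-12=54
Step 4: prey: 41+16-44=13; pred: 54+44-21=77
Step 5: prey: 13+5-20=0; pred: 77+20-30=67
First extinction: prey at step 5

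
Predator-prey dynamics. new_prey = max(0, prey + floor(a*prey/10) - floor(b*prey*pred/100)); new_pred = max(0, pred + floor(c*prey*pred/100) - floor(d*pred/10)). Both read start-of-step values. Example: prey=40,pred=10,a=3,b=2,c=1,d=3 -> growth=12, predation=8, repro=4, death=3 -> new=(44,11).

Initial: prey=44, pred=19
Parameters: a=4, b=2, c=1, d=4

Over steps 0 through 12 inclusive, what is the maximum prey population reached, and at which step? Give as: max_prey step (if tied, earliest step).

Answer: 45 1

Derivation:
Step 1: prey: 44+17-16=45; pred: 19+8-7=20
Step 2: prey: 45+18-18=45; pred: 20+9-8=21
Step 3: prey: 45+18-18=45; pred: 21+9-8=22
Step 4: prey: 45+18-19=44; pred: 22+9-8=23
Step 5: prey: 44+17-20=41; pred: 23+10-9=24
Step 6: prey: 41+16-19=38; pred: 24+9-9=24
Step 7: prey: 38+15-18=35; pred: 24+9-9=24
Step 8: prey: 35+14-16=33; pred: 24+8-9=23
Step 9: prey: 33+13-15=31; pred: 23+7-9=21
Step 10: prey: 31+12-13=30; pred: 21+6-8=19
Step 11: prey: 30+12-11=31; pred: 19+5-7=17
Step 12: prey: 31+12-10=33; pred: 17+5-6=16
Max prey = 45 at step 1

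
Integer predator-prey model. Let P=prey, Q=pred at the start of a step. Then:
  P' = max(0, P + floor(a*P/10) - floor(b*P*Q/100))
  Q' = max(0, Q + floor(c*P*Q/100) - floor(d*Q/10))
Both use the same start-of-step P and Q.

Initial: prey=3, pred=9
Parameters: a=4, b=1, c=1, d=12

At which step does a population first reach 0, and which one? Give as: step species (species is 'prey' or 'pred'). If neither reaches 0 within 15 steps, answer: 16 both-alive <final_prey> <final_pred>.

Answer: 1 pred

Derivation:
Step 1: prey: 3+1-0=4; pred: 9+0-10=0
First extinction: pred at step 1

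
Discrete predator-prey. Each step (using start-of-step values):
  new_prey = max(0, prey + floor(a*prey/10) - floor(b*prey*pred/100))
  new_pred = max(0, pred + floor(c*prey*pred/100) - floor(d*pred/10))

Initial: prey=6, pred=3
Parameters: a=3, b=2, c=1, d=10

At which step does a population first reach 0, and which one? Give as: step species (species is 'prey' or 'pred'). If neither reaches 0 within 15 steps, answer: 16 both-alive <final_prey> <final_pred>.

Step 1: prey: 6+1-0=7; pred: 3+0-3=0
First extinction: pred at step 1

Answer: 1 pred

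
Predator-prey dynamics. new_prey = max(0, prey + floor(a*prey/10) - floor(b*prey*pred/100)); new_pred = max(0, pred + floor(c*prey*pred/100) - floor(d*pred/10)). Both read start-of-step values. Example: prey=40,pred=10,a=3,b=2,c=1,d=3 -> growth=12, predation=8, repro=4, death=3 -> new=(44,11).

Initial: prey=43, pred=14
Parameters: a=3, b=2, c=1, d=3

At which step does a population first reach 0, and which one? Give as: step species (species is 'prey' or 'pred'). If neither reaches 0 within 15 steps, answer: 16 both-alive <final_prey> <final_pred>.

Step 1: prey: 43+12-12=43; pred: 14+6-4=16
Step 2: prey: 43+12-13=42; pred: 16+6-4=18
Step 3: prey: 42+12-15=39; pred: 18+7-5=20
Step 4: prey: 39+11-15=35; pred: 20+7-6=21
Step 5: prey: 35+10-14=31; pred: 21+7-6=22
Step 6: prey: 31+9-13=27; pred: 22+6-6=22
Step 7: prey: 27+8-11=24; pred: 22+5-6=21
Step 8: prey: 24+7-10=21; pred: 21+5-6=20
Step 9: prey: 21+6-8=19; pred: 20+4-6=18
Step 10: prey: 19+5-6=18; pred: 18+3-5=16
Step 11: prey: 18+5-5=18; pred: 16+2-4=14
Step 12: prey: 18+5-5=18; pred: 14+2-4=12
Step 13: prey: 18+5-4=19; pred: 12+2-3=11
Step 14: prey: 19+5-4=20; pred: 11+2-3=10
Step 15: prey: 20+6-4=22; pred: 10+2-3=9
No extinction within 15 steps

Answer: 16 both-alive 22 9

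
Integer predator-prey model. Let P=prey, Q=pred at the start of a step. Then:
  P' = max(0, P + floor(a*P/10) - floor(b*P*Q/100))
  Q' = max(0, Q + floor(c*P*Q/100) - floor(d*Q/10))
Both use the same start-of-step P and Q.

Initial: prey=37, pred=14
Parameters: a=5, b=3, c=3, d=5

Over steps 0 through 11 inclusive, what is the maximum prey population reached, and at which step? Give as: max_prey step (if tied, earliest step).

Answer: 40 1

Derivation:
Step 1: prey: 37+18-15=40; pred: 14+15-7=22
Step 2: prey: 40+20-26=34; pred: 22+26-11=37
Step 3: prey: 34+17-37=14; pred: 37+37-18=56
Step 4: prey: 14+7-23=0; pred: 56+23-28=51
Step 5: prey: 0+0-0=0; pred: 51+0-25=26
Step 6: prey: 0+0-0=0; pred: 26+0-13=13
Step 7: prey: 0+0-0=0; pred: 13+0-6=7
Step 8: prey: 0+0-0=0; pred: 7+0-3=4
Step 9: prey: 0+0-0=0; pred: 4+0-2=2
Step 10: prey: 0+0-0=0; pred: 2+0-1=1
Step 11: prey: 0+0-0=0; pred: 1+0-0=1
Max prey = 40 at step 1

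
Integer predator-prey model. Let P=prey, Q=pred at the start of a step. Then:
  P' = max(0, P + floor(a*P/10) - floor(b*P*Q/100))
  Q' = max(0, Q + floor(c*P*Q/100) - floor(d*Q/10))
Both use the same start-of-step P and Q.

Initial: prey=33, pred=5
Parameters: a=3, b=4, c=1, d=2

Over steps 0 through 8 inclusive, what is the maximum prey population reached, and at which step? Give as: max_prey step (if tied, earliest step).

Step 1: prey: 33+9-6=36; pred: 5+1-1=5
Step 2: prey: 36+10-7=39; pred: 5+1-1=5
Step 3: prey: 39+11-7=43; pred: 5+1-1=5
Step 4: prey: 43+12-8=47; pred: 5+2-1=6
Step 5: prey: 47+14-11=50; pred: 6+2-1=7
Step 6: prey: 50+15-14=51; pred: 7+3-1=9
Step 7: prey: 51+15-18=48; pred: 9+4-1=12
Step 8: prey: 48+14-23=39; pred: 12+5-2=15
Max prey = 51 at step 6

Answer: 51 6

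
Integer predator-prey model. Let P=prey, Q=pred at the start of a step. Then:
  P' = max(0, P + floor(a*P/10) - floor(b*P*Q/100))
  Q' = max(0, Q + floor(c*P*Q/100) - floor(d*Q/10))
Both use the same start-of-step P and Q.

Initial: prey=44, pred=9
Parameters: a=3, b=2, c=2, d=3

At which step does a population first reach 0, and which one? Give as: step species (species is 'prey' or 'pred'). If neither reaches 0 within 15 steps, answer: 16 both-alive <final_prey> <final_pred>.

Answer: 6 prey

Derivation:
Step 1: prey: 44+13-7=50; pred: 9+7-2=14
Step 2: prey: 50+15-14=51; pred: 14+14-4=24
Step 3: prey: 51+15-24=42; pred: 24+24-7=41
Step 4: prey: 42+12-34=20; pred: 41+34-12=63
Step 5: prey: 20+6-25=1; pred: 63+25-18=70
Step 6: prey: 1+0-1=0; pred: 70+1-21=50
First extinction: prey at step 6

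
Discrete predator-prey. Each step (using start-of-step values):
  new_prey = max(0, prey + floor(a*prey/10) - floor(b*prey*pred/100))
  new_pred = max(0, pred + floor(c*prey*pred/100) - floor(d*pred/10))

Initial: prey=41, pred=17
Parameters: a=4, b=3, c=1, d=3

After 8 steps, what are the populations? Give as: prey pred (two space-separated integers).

Answer: 16 11

Derivation:
Step 1: prey: 41+16-20=37; pred: 17+6-5=18
Step 2: prey: 37+14-19=32; pred: 18+6-5=19
Step 3: prey: 32+12-18=26; pred: 19+6-5=20
Step 4: prey: 26+10-15=21; pred: 20+5-6=19
Step 5: prey: 21+8-11=18; pred: 19+3-5=17
Step 6: prey: 18+7-9=16; pred: 17+3-5=15
Step 7: prey: 16+6-7=15; pred: 15+2-4=13
Step 8: prey: 15+6-5=16; pred: 13+1-3=11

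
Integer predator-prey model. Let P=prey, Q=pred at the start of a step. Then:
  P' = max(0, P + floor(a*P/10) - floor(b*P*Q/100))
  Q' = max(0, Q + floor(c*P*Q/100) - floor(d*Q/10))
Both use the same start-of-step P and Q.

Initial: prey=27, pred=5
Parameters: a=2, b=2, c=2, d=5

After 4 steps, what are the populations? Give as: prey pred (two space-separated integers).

Answer: 39 7

Derivation:
Step 1: prey: 27+5-2=30; pred: 5+2-2=5
Step 2: prey: 30+6-3=33; pred: 5+3-2=6
Step 3: prey: 33+6-3=36; pred: 6+3-3=6
Step 4: prey: 36+7-4=39; pred: 6+4-3=7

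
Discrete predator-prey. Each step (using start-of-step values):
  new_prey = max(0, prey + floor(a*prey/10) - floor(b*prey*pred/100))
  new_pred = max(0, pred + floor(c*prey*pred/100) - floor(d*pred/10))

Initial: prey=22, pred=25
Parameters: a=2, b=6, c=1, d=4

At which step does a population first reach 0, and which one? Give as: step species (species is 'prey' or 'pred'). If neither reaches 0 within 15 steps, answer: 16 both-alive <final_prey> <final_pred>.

Answer: 1 prey

Derivation:
Step 1: prey: 22+4-33=0; pred: 25+5-10=20
First extinction: prey at step 1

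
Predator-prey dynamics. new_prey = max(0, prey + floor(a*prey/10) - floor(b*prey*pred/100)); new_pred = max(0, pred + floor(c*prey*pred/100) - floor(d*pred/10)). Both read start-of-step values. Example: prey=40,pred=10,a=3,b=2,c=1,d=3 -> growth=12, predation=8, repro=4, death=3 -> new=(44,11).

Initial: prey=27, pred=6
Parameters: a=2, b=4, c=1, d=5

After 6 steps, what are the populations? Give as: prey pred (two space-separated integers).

Answer: 43 1

Derivation:
Step 1: prey: 27+5-6=26; pred: 6+1-3=4
Step 2: prey: 26+5-4=27; pred: 4+1-2=3
Step 3: prey: 27+5-3=29; pred: 3+0-1=2
Step 4: prey: 29+5-2=32; pred: 2+0-1=1
Step 5: prey: 32+6-1=37; pred: 1+0-0=1
Step 6: prey: 37+7-1=43; pred: 1+0-0=1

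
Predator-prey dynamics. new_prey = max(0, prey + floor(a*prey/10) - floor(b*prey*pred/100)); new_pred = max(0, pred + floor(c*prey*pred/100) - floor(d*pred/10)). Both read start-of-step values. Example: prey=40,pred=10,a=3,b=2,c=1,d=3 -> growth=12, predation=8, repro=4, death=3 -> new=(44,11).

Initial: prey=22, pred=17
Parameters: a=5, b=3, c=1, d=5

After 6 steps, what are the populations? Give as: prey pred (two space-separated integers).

Answer: 86 3

Derivation:
Step 1: prey: 22+11-11=22; pred: 17+3-8=12
Step 2: prey: 22+11-7=26; pred: 12+2-6=8
Step 3: prey: 26+13-6=33; pred: 8+2-4=6
Step 4: prey: 33+16-5=44; pred: 6+1-3=4
Step 5: prey: 44+22-5=61; pred: 4+1-2=3
Step 6: prey: 61+30-5=86; pred: 3+1-1=3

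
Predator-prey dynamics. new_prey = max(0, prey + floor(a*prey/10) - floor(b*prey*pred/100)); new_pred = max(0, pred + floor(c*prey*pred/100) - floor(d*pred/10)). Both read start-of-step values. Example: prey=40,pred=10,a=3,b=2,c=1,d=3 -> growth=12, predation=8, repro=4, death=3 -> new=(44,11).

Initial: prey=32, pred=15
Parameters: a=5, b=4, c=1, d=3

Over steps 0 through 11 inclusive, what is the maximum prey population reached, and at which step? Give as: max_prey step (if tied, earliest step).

Step 1: prey: 32+16-19=29; pred: 15+4-4=15
Step 2: prey: 29+14-17=26; pred: 15+4-4=15
Step 3: prey: 26+13-15=24; pred: 15+3-4=14
Step 4: prey: 24+12-13=23; pred: 14+3-4=13
Step 5: prey: 23+11-11=23; pred: 13+2-3=12
Step 6: prey: 23+11-11=23; pred: 12+2-3=11
Step 7: prey: 23+11-10=24; pred: 11+2-3=10
Step 8: prey: 24+12-9=27; pred: 10+2-3=9
Step 9: prey: 27+13-9=31; pred: 9+2-2=9
Step 10: prey: 31+15-11=35; pred: 9+2-2=9
Step 11: prey: 35+17-12=40; pred: 9+3-2=10
Max prey = 40 at step 11

Answer: 40 11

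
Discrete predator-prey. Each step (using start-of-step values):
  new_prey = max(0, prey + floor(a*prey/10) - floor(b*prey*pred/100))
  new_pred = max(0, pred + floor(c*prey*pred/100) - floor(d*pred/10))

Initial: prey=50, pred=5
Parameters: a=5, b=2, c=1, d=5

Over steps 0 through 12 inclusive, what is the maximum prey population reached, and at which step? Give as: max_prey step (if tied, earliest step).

Answer: 223 5

Derivation:
Step 1: prey: 50+25-5=70; pred: 5+2-2=5
Step 2: prey: 70+35-7=98; pred: 5+3-2=6
Step 3: prey: 98+49-11=136; pred: 6+5-3=8
Step 4: prey: 136+68-21=183; pred: 8+10-4=14
Step 5: prey: 183+91-51=223; pred: 14+25-7=32
Step 6: prey: 223+111-142=192; pred: 32+71-16=87
Step 7: prey: 192+96-334=0; pred: 87+167-43=211
Step 8: prey: 0+0-0=0; pred: 211+0-105=106
Step 9: prey: 0+0-0=0; pred: 106+0-53=53
Step 10: prey: 0+0-0=0; pred: 53+0-26=27
Step 11: prey: 0+0-0=0; pred: 27+0-13=14
Step 12: prey: 0+0-0=0; pred: 14+0-7=7
Max prey = 223 at step 5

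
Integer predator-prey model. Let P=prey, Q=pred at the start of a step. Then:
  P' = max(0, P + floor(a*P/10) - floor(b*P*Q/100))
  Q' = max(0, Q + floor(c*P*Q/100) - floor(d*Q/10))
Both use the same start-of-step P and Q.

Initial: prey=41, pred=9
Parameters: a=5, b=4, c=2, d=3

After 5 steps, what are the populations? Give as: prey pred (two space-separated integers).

Answer: 0 32

Derivation:
Step 1: prey: 41+20-14=47; pred: 9+7-2=14
Step 2: prey: 47+23-26=44; pred: 14+13-4=23
Step 3: prey: 44+22-40=26; pred: 23+20-6=37
Step 4: prey: 26+13-38=1; pred: 37+19-11=45
Step 5: prey: 1+0-1=0; pred: 45+0-13=32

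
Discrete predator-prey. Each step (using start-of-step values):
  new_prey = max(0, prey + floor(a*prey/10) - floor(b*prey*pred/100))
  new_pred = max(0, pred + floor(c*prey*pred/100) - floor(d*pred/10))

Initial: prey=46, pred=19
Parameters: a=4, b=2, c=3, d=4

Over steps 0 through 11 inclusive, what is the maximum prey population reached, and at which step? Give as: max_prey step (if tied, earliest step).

Step 1: prey: 46+18-17=47; pred: 19+26-7=38
Step 2: prey: 47+18-35=30; pred: 38+53-15=76
Step 3: prey: 30+12-45=0; pred: 76+68-30=114
Step 4: prey: 0+0-0=0; pred: 114+0-45=69
Step 5: prey: 0+0-0=0; pred: 69+0-27=42
Step 6: prey: 0+0-0=0; pred: 42+0-16=26
Step 7: prey: 0+0-0=0; pred: 26+0-10=16
Step 8: prey: 0+0-0=0; pred: 16+0-6=10
Step 9: prey: 0+0-0=0; pred: 10+0-4=6
Step 10: prey: 0+0-0=0; pred: 6+0-2=4
Step 11: prey: 0+0-0=0; pred: 4+0-1=3
Max prey = 47 at step 1

Answer: 47 1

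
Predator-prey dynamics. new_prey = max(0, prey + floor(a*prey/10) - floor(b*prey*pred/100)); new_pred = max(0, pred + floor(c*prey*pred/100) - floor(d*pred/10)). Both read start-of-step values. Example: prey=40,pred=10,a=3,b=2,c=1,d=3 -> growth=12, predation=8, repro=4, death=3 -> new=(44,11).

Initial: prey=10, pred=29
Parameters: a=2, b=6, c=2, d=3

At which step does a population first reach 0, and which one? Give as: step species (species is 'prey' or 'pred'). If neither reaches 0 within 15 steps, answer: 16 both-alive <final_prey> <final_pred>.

Step 1: prey: 10+2-17=0; pred: 29+5-8=26
First extinction: prey at step 1

Answer: 1 prey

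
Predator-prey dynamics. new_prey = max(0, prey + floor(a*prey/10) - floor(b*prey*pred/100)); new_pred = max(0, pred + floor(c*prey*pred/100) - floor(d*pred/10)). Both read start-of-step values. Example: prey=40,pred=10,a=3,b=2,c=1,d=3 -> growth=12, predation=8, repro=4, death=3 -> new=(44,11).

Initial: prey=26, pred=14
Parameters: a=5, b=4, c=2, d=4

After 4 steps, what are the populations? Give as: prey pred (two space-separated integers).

Step 1: prey: 26+13-14=25; pred: 14+7-5=16
Step 2: prey: 25+12-16=21; pred: 16+8-6=18
Step 3: prey: 21+10-15=16; pred: 18+7-7=18
Step 4: prey: 16+8-11=13; pred: 18+5-7=16

Answer: 13 16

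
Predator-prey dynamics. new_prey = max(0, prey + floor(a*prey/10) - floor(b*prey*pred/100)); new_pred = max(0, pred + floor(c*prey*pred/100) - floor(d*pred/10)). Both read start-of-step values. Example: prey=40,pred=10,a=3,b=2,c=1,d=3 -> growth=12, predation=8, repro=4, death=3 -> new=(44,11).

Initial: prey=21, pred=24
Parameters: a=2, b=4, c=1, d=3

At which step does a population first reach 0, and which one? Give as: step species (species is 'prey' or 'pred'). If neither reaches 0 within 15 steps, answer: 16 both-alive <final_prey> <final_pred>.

Step 1: prey: 21+4-20=5; pred: 24+5-7=22
Step 2: prey: 5+1-4=2; pred: 22+1-6=17
Step 3: prey: 2+0-1=1; pred: 17+0-5=12
Step 4: prey: 1+0-0=1; pred: 12+0-3=9
Step 5: prey: 1+0-0=1; pred: 9+0-2=7
Step 6: prey: 1+0-0=1; pred: 7+0-2=5
Step 7: prey: 1+0-0=1; pred: 5+0-1=4
Step 8: prey: 1+0-0=1; pred: 4+0-1=3
Step 9: prey: 1+0-0=1; pred: 3+0-0=3
Steps 10-15: state stable at prey=1, pred=3 (no change)
No extinction within 15 steps

Answer: 16 both-alive 1 3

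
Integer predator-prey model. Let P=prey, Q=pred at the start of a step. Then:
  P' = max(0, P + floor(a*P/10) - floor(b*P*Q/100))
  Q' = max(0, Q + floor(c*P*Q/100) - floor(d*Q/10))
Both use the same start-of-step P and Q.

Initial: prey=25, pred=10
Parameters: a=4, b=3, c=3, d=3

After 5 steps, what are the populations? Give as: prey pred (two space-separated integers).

Answer: 1 42

Derivation:
Step 1: prey: 25+10-7=28; pred: 10+7-3=14
Step 2: prey: 28+11-11=28; pred: 14+11-4=21
Step 3: prey: 28+11-17=22; pred: 21+17-6=32
Step 4: prey: 22+8-21=9; pred: 32+21-9=44
Step 5: prey: 9+3-11=1; pred: 44+11-13=42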